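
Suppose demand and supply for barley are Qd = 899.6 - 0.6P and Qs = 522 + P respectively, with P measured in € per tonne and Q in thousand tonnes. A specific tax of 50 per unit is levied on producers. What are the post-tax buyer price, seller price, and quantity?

Producers keep P_s = P_b - 50 per unit, so supply in terms of the buyer price is Qs = 472 + P_b.
Set Qd = Qs: 899.6 - 0.6P_b = 472 + P_b, so 427.6 = 1.6P_b and P_b = 267.25.
Then P_s = 267.25 - 50 = 217.25 and Q = 899.6 - 0.6(267.25) = 739.25.

P_b = 267.25, P_s = 217.25, Q = 739.25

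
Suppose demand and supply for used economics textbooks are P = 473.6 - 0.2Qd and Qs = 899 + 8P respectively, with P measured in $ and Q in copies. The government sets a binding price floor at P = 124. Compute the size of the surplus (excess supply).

Surplus = 143

Inverting to quantity form: Qd = 2368 - 5P.
With P fixed at 124, quantity demanded is 1748 and quantity supplied is 1891.
Surplus = Qs - Qd = 1891 - 1748 = 143.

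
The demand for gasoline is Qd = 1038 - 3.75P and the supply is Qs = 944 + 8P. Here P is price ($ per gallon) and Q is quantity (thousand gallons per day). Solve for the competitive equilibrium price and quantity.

At equilibrium Qd = Qs, so 1038 - 3.75P = 944 + 8P; collecting terms, 94 = 11.75P and P* = 8.
From the demand curve, Q* = 1038 - 3.75(8) = 1008.

P* = 8, Q* = 1008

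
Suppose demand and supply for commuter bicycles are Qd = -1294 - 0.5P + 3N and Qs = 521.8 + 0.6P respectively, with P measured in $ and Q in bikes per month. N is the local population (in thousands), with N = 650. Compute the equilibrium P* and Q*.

P* = 122, Q* = 595

With N = 650, demand is Qd = 656 - 0.5P.
The market clears where 656 - 0.5P = 521.8 + 0.6P. Rearranging, 1.1P = 134.2, hence P* = 122.
Then Q* = 656 - 0.5(122) = 595.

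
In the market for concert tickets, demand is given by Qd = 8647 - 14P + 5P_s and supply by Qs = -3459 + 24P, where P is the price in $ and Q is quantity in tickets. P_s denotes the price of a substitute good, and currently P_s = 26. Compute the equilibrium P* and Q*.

P* = 322, Q* = 4269

With P_s = 26, demand is Qd = 8777 - 14P.
The market clears where 8777 - 14P = -3459 + 24P. Rearranging, 38P = 12236, hence P* = 322.
Then Q* = 8777 - 14(322) = 4269.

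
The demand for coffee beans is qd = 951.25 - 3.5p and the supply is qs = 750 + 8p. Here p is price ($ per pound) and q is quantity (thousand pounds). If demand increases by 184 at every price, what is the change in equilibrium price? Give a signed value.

Set qd = qs: 951.25 - 3.5p = 750 + 8p, so 201.25 = 11.5p and p* = 17.5.
Substitute back: q* = 951.25 - 3.5(17.5) = 890.
After the shift, demand is qd = 1135.25 - 3.5p.
New equilibrium: 385.25 = 11.5p, so p = 33.5 and q = 1018.
Δp = 33.5 - 17.5 = 16.

Δp = 16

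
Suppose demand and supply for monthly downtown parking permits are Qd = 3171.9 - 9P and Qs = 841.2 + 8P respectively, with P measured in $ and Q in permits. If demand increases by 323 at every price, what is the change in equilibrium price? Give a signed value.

ΔP = 19

At equilibrium Qd = Qs, so 3171.9 - 9P = 841.2 + 8P; collecting terms, 2330.7 = 17P and P* = 137.1.
Plugging P* into demand: Q* = 3171.9 - 9(137.1) = 1938.
After the shift, demand is Qd = 3494.9 - 9P.
The new intersection has 2653.7 = 17P, i.e. P = 156.1, Q = 2090.
ΔP = 156.1 - 137.1 = 19.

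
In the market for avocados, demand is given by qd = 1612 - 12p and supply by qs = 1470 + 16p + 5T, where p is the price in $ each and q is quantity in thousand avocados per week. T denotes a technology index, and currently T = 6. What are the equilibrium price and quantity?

p* = 4, q* = 1564

With T = 6, supply is qs = 1500 + 16p.
Equating demand and supply, 1612 - 12p = 1500 + 16p gives 28p = 112, so p* = 4.
Plugging p* into demand: q* = 1612 - 12(4) = 1564.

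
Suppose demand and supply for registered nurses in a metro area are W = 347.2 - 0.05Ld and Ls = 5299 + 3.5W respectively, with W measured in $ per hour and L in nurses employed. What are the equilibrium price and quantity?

Rewriting in direct form: Ld = 6944 - 20W.
Set Ld = Ls: 6944 - 20W = 5299 + 3.5W, so 1645 = 23.5W and W* = 70.
From the demand curve, L* = 6944 - 20(70) = 5544.

W* = 70, L* = 5544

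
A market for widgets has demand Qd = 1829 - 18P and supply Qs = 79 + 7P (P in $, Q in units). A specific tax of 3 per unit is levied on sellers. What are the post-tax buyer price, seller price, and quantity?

With a tax of 3 on sellers, they supply based on the net price P_s = P_b - 3, so Qs = 58 + 7P_b.
Equate demand and the shifted supply: 1829 - 18P_b = 58 + 7P_b, giving 25P_b = 1771, so P_b = 70.84.
Then P_s = 70.84 - 3 = 67.84 and Q = 1829 - 18(70.84) = 553.88.

P_b = 70.84, P_s = 67.84, Q = 553.88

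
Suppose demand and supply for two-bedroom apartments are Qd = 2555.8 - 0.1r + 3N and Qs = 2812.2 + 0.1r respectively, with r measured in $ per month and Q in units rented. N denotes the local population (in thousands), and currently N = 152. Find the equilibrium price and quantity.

r* = 998, Q* = 2912

With N = 152, demand is Qd = 3011.8 - 0.1r.
Set Qd = Qs: 3011.8 - 0.1r = 2812.2 + 0.1r, so 199.6 = 0.2r and r* = 998.
Then Q* = 3011.8 - 0.1(998) = 2912.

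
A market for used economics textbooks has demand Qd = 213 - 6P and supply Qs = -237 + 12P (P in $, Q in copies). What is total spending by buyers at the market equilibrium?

Set Qd = Qs: 213 - 6P = -237 + 12P, so 450 = 18P and P* = 25.
Plugging P* into demand: Q* = 213 - 6(25) = 63.
Total spending by buyers = P* × Q* = 25 × 63 = 1575.

Total spending by buyers = 1575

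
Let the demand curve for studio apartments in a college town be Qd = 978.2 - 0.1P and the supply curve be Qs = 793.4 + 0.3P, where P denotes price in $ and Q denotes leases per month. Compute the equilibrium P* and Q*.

Set Qd = Qs: 978.2 - 0.1P = 793.4 + 0.3P, so 184.8 = 0.4P and P* = 462.
From the demand curve, Q* = 978.2 - 0.1(462) = 932.

P* = 462, Q* = 932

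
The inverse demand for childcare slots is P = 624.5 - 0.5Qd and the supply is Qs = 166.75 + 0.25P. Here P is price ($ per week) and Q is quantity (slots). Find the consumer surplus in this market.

Consumer surplus = 20592.25

Inverting to quantity form: Qd = 1249 - 2P.
Equating demand and supply, 1249 - 2P = 166.75 + 0.25P gives 2.25P = 1082.25, so P* = 481.
From the demand curve, Q* = 1249 - 2(481) = 287.
Demand choke price (Qd = 0): P = 1249/2 = 624.5. Consumer surplus = ½ × (624.5 - 481) × 287 = 20592.25.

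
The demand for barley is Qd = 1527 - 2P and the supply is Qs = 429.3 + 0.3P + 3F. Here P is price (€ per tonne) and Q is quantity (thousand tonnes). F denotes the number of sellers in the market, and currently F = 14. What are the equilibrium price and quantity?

P* = 459, Q* = 609

With F = 14, supply is Qs = 471.3 + 0.3P.
The market clears where 1527 - 2P = 471.3 + 0.3P. Rearranging, 2.3P = 1055.7, hence P* = 459.
Substitute back: Q* = 1527 - 2(459) = 609.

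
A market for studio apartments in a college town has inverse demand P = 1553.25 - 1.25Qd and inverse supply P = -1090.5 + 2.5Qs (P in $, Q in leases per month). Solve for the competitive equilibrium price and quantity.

P* = 672, Q* = 705

In direct form, Qd = 1242.6 - 0.8P and Qs = 436.2 + 0.4P.
The market clears where 1242.6 - 0.8P = 436.2 + 0.4P. Rearranging, 1.2P = 806.4, hence P* = 672.
Then Q* = 1242.6 - 0.8(672) = 705.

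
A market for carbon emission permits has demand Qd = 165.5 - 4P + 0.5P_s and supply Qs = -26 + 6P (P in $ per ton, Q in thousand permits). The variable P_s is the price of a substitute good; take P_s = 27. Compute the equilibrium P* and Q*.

With P_s = 27, demand is Qd = 179 - 4P.
The market clears where 179 - 4P = -26 + 6P. Rearranging, 10P = 205, hence P* = 20.5.
Plugging P* into demand: Q* = 179 - 4(20.5) = 97.

P* = 20.5, Q* = 97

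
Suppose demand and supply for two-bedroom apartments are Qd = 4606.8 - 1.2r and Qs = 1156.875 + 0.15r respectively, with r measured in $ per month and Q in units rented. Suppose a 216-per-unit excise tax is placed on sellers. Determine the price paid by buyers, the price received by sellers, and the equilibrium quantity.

r_b = 2579.5, r_s = 2363.5, Q = 1511.4

The tax drives a wedge r_b - r_s = 216. Substituting r_s = r_b - 216 into supply: Qs = 1124.475 + 0.15r_b.
Set Qd = Qs: 4606.8 - 1.2r_b = 1124.475 + 0.15r_b, so 3482.325 = 1.35r_b and r_b = 2579.5.
So r_s = 2363.5 and the quantity traded is Q = 4606.8 - 1.2(2579.5) = 1511.4.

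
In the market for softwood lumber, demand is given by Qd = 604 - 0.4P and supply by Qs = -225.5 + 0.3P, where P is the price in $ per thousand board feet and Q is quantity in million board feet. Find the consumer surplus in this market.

At equilibrium Qd = Qs, so 604 - 0.4P = -225.5 + 0.3P; collecting terms, 829.5 = 0.7P and P* = 1185.
Substitute back: Q* = 604 - 0.4(1185) = 130.
Demand choke price (Qd = 0): P = 604/0.4 = 1510. Consumer surplus = ½ × (1510 - 1185) × 130 = 21125.

Consumer surplus = 21125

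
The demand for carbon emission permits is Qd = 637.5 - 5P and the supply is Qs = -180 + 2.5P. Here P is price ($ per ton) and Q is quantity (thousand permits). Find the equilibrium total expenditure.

Total expenditure = 10082.5

At equilibrium Qd = Qs, so 637.5 - 5P = -180 + 2.5P; collecting terms, 817.5 = 7.5P and P* = 109.
Substitute back: Q* = 637.5 - 5(109) = 92.5.
Total expenditure = P* × Q* = 109 × 92.5 = 10082.5.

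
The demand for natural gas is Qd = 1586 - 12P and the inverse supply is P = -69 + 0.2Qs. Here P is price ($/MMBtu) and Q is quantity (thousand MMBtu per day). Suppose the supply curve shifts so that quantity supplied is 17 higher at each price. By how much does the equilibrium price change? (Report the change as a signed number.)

Inverting to quantity form: Qs = 345 + 5P.
Equating demand and supply, 1586 - 12P = 345 + 5P gives 17P = 1241, so P* = 73.
Substitute back: Q* = 1586 - 12(73) = 710.
After the shift, supply is Qs = 362 + 5P.
New equilibrium: 1224 = 17P, so P = 72 and Q = 722.
ΔP = 72 - 73 = -1.

ΔP = -1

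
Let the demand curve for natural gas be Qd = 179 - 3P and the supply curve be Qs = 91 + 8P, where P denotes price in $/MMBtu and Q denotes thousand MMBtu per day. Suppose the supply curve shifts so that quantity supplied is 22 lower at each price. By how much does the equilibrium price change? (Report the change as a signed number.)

Set Qd = Qs: 179 - 3P = 91 + 8P, so 88 = 11P and P* = 8.
From the demand curve, Q* = 179 - 3(8) = 155.
After the shift, supply is Qs = 69 + 8P.
The new intersection has 110 = 11P, i.e. P = 10, Q = 149.
ΔP = 10 - 8 = 2.

ΔP = 2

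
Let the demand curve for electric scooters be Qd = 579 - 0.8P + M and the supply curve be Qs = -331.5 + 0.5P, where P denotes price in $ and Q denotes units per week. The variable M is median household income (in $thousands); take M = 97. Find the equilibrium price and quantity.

P* = 775, Q* = 56

With M = 97, demand is Qd = 676 - 0.8P.
Equating demand and supply, 676 - 0.8P = -331.5 + 0.5P gives 1.3P = 1007.5, so P* = 775.
Then Q* = 676 - 0.8(775) = 56.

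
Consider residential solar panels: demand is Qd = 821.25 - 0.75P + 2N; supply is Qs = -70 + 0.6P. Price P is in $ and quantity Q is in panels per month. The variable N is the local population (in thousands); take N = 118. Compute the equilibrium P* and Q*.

P* = 835, Q* = 431

With N = 118, demand is Qd = 1057.25 - 0.75P.
Equating demand and supply, 1057.25 - 0.75P = -70 + 0.6P gives 1.35P = 1127.25, so P* = 835.
From the demand curve, Q* = 1057.25 - 0.75(835) = 431.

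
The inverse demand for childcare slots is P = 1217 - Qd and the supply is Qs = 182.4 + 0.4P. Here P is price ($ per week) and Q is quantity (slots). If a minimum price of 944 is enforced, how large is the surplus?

Solving each curve for Q: Qd = 1217 - P.
At P = 944: Qd = 273 and Qs = 560.
Surplus = Qs - Qd = 560 - 273 = 287.

Surplus = 287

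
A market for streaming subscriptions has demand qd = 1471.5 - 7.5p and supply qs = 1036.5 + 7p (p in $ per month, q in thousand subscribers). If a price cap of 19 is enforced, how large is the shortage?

Shortage = 159.5

Evaluating both curves at the ceiling price 19 gives qd = 1329, qs = 1169.5.
Shortage = qd - qs = 1329 - 1169.5 = 159.5.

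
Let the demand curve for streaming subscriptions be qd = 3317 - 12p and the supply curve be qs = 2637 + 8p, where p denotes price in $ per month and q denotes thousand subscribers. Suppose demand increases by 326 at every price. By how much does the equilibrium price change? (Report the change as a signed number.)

Set qd = qs: 3317 - 12p = 2637 + 8p, so 680 = 20p and p* = 34.
Plugging p* into demand: q* = 3317 - 12(34) = 2909.
After the shift, demand is qd = 3643 - 12p.
New equilibrium: 1006 = 20p, so p = 50.3 and q = 3039.4.
Δp = 50.3 - 34 = 16.3.

Δp = 16.3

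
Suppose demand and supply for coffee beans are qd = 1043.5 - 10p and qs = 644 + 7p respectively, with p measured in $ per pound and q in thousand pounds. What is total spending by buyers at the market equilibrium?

Total spending by buyers = 18999.75

At equilibrium qd = qs, so 1043.5 - 10p = 644 + 7p; collecting terms, 399.5 = 17p and p* = 23.5.
Substitute back: q* = 1043.5 - 10(23.5) = 808.5.
Total spending by buyers = p* × q* = 23.5 × 808.5 = 18999.75.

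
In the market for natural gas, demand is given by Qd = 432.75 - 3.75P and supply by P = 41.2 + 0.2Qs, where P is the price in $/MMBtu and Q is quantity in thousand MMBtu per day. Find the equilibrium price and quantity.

P* = 73, Q* = 159

Solving each curve for Q: Qs = -206 + 5P.
At equilibrium Qd = Qs, so 432.75 - 3.75P = -206 + 5P; collecting terms, 638.75 = 8.75P and P* = 73.
From the demand curve, Q* = 432.75 - 3.75(73) = 159.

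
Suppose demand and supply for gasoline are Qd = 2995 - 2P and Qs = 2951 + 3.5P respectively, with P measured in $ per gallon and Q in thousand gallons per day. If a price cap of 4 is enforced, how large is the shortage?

Shortage = 22

Evaluating both curves at the ceiling price 4 gives Qd = 2987, Qs = 2965.
Shortage = Qd - Qs = 2987 - 2965 = 22.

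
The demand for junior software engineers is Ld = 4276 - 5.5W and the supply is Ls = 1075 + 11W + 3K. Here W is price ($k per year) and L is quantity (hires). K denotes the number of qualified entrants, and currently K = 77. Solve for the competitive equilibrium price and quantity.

With K = 77, supply is Ls = 1306 + 11W.
At equilibrium Ld = Ls, so 4276 - 5.5W = 1306 + 11W; collecting terms, 2970 = 16.5W and W* = 180.
Plugging W* into demand: L* = 4276 - 5.5(180) = 3286.

W* = 180, L* = 3286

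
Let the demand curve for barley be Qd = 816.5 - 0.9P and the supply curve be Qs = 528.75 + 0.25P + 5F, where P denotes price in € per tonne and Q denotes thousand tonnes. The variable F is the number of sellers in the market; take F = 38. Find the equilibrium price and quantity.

With F = 38, supply is Qs = 718.75 + 0.25P.
Set Qd = Qs: 816.5 - 0.9P = 718.75 + 0.25P, so 97.75 = 1.15P and P* = 85.
Plugging P* into demand: Q* = 816.5 - 0.9(85) = 740.

P* = 85, Q* = 740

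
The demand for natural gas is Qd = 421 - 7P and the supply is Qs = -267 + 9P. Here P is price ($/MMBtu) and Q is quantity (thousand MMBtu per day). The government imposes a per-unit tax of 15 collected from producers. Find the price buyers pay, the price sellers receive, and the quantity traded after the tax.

Producers keep P_s = P_b - 15 per unit, so supply in terms of the buyer price is Qs = -402 + 9P_b.
Market clearing requires 421 - 7P_b = -402 + 9P_b; hence 823 = 16P_b and P_b = 51.4375.
So P_s = 36.4375 and the quantity traded is Q = 421 - 7(51.4375) = 60.9375.

P_b = 51.4375, P_s = 36.4375, Q = 60.9375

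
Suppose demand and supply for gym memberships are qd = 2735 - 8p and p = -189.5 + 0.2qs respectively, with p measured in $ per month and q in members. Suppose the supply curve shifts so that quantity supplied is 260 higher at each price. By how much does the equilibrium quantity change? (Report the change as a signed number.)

Δq = 160

Inverting to quantity form: qs = 947.5 + 5p.
At equilibrium qd = qs, so 2735 - 8p = 947.5 + 5p; collecting terms, 1787.5 = 13p and p* = 137.5.
Then q* = 2735 - 8(137.5) = 1635.
After the shift, supply is qs = 1207.5 + 5p.
New equilibrium: 1527.5 = 13p, so p = 117.5 and q = 1795.
Δq = 1795 - 1635 = 160.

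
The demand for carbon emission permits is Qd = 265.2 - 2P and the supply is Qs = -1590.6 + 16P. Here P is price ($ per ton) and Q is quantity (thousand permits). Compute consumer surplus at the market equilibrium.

Consumer surplus = 870.25

Equating demand and supply, 265.2 - 2P = -1590.6 + 16P gives 18P = 1855.8, so P* = 103.1.
Then Q* = 265.2 - 2(103.1) = 59.
Demand choke price (Qd = 0): P = 265.2/2 = 132.6. Consumer surplus = ½ × (132.6 - 103.1) × 59 = 870.25.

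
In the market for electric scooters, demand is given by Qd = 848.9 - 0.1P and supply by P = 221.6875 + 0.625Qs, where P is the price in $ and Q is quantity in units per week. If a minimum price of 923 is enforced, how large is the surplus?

Rewriting in direct form: Qs = -354.7 + 1.6P.
Evaluating both curves at the floor price 923 gives Qd = 756.6, Qs = 1122.1.
Surplus = Qs - Qd = 1122.1 - 756.6 = 365.5.

Surplus = 365.5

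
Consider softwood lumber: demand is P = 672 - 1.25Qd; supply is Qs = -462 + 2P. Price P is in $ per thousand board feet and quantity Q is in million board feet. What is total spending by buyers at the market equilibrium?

Total spending by buyers = 89964

Solving each curve for Q: Qd = 537.6 - 0.8P.
Set Qd = Qs: 537.6 - 0.8P = -462 + 2P, so 999.6 = 2.8P and P* = 357.
Then Q* = 537.6 - 0.8(357) = 252.
Total spending by buyers = P* × Q* = 357 × 252 = 89964.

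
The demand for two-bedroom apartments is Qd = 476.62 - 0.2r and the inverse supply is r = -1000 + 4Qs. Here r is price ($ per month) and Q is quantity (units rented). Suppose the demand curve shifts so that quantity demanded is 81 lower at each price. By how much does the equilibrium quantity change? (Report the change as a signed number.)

ΔQ = -45

Solving each curve for Q: Qs = 250 + 0.25r.
Set Qd = Qs: 476.62 - 0.2r = 250 + 0.25r, so 226.62 = 0.45r and r* = 503.6.
From the demand curve, Q* = 476.62 - 0.2(503.6) = 375.9.
After the shift, demand is Qd = 395.62 - 0.2r.
The new intersection has 145.62 = 0.45r, i.e. r = 323.6, Q = 330.9.
ΔQ = 330.9 - 375.9 = -45.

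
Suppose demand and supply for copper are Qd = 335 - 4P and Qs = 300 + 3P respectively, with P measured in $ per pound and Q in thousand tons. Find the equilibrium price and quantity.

P* = 5, Q* = 315

Set Qd = Qs: 335 - 4P = 300 + 3P, so 35 = 7P and P* = 5.
Substitute back: Q* = 335 - 4(5) = 315.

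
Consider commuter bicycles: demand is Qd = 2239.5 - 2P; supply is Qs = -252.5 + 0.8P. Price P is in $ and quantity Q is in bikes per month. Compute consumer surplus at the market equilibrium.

Consumer surplus = 52785.0625

At equilibrium Qd = Qs, so 2239.5 - 2P = -252.5 + 0.8P; collecting terms, 2492 = 2.8P and P* = 890.
Substitute back: Q* = 2239.5 - 2(890) = 459.5.
Demand choke price (Qd = 0): P = 2239.5/2 = 1119.75. Consumer surplus = ½ × (1119.75 - 890) × 459.5 = 52785.0625.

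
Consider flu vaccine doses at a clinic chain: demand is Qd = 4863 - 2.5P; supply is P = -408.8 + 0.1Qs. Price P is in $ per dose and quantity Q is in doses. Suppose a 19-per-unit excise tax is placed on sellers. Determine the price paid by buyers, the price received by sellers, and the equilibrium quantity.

Solving each curve for Q: Qs = 4088 + 10P.
With a tax of 19 on sellers, they supply based on the net price P_s = P_b - 19, so Qs = 3898 + 10P_b.
Market clearing requires 4863 - 2.5P_b = 3898 + 10P_b; hence 965 = 12.5P_b and P_b = 77.2.
Then P_s = 77.2 - 19 = 58.2 and Q = 4863 - 2.5(77.2) = 4670.

P_b = 77.2, P_s = 58.2, Q = 4670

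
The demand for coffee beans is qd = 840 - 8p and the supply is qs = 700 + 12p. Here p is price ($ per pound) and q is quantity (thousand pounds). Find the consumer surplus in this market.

The market clears where 840 - 8p = 700 + 12p. Rearranging, 20p = 140, hence p* = 7.
From the demand curve, q* = 840 - 8(7) = 784.
Demand choke price (qd = 0): p = 840/8 = 105. Consumer surplus = ½ × (105 - 7) × 784 = 38416.

Consumer surplus = 38416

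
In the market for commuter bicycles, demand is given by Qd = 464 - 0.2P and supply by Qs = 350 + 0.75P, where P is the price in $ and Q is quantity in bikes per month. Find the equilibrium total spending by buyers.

The market clears where 464 - 0.2P = 350 + 0.75P. Rearranging, 0.95P = 114, hence P* = 120.
Then Q* = 464 - 0.2(120) = 440.
Total spending by buyers = P* × Q* = 120 × 440 = 52800.

Total spending by buyers = 52800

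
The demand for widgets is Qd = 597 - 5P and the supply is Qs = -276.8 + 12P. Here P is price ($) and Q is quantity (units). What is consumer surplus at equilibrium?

Equating demand and supply, 597 - 5P = -276.8 + 12P gives 17P = 873.8, so P* = 51.4.
Plugging P* into demand: Q* = 597 - 5(51.4) = 340.
Demand choke price (Qd = 0): P = 597/5 = 119.4. Consumer surplus = ½ × (119.4 - 51.4) × 340 = 11560.

Consumer surplus = 11560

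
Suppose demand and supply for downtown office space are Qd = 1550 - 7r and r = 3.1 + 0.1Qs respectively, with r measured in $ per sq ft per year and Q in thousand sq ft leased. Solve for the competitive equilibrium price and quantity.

r* = 93, Q* = 899

In direct form, Qs = -31 + 10r.
Set Qd = Qs: 1550 - 7r = -31 + 10r, so 1581 = 17r and r* = 93.
Then Q* = 1550 - 7(93) = 899.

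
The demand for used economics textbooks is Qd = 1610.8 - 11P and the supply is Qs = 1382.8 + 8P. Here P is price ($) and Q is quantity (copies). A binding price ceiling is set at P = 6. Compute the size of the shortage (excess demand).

Shortage = 114

Evaluating both curves at the ceiling price 6 gives Qd = 1544.8, Qs = 1430.8.
Shortage = Qd - Qs = 1544.8 - 1430.8 = 114.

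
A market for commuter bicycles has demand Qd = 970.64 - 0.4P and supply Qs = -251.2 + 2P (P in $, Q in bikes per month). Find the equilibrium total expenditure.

The market clears where 970.64 - 0.4P = -251.2 + 2P. Rearranging, 2.4P = 1221.84, hence P* = 509.1.
From the demand curve, Q* = 970.64 - 0.4(509.1) = 767.
Total expenditure = P* × Q* = 509.1 × 767 = 390479.7.

Total expenditure = 390479.7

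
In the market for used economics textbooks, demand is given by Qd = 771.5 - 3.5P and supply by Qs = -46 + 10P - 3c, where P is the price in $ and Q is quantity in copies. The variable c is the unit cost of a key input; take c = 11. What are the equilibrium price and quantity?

P* = 63, Q* = 551

With c = 11, supply is Qs = -79 + 10P.
Equating demand and supply, 771.5 - 3.5P = -79 + 10P gives 13.5P = 850.5, so P* = 63.
From the demand curve, Q* = 771.5 - 3.5(63) = 551.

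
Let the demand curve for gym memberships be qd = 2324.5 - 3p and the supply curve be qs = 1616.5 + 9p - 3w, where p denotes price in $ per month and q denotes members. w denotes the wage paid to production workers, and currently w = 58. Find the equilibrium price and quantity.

With w = 58, supply is qs = 1442.5 + 9p.
The market clears where 2324.5 - 3p = 1442.5 + 9p. Rearranging, 12p = 882, hence p* = 73.5.
From the demand curve, q* = 2324.5 - 3(73.5) = 2104.

p* = 73.5, q* = 2104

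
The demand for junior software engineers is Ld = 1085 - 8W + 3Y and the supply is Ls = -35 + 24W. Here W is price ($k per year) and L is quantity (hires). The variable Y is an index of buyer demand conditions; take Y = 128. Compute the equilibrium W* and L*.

W* = 47, L* = 1093

With Y = 128, demand is Ld = 1469 - 8W.
Equating demand and supply, 1469 - 8W = -35 + 24W gives 32W = 1504, so W* = 47.
Plugging W* into demand: L* = 1469 - 8(47) = 1093.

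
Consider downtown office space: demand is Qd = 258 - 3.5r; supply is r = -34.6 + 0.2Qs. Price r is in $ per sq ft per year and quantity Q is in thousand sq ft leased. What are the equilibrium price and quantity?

r* = 10, Q* = 223

Inverting to quantity form: Qs = 173 + 5r.
Set Qd = Qs: 258 - 3.5r = 173 + 5r, so 85 = 8.5r and r* = 10.
Then Q* = 258 - 3.5(10) = 223.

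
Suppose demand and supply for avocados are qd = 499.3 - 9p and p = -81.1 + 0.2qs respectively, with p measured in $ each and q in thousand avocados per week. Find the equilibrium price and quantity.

Solving each curve for q: qs = 405.5 + 5p.
Set qd = qs: 499.3 - 9p = 405.5 + 5p, so 93.8 = 14p and p* = 6.7.
From the demand curve, q* = 499.3 - 9(6.7) = 439.

p* = 6.7, q* = 439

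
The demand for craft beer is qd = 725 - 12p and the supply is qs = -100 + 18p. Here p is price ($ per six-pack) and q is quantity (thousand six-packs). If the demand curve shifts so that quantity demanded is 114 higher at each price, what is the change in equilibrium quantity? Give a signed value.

Δq = 68.4

Equating demand and supply, 725 - 12p = -100 + 18p gives 30p = 825, so p* = 27.5.
Plugging p* into demand: q* = 725 - 12(27.5) = 395.
After the shift, demand is qd = 839 - 12p.
Re-solving, 30p = 939 gives p = 31.3 and q = 463.4.
Δq = 463.4 - 395 = 68.4.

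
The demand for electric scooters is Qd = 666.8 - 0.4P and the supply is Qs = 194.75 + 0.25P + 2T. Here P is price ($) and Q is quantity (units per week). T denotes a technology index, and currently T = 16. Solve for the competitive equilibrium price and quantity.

P* = 677, Q* = 396

With T = 16, supply is Qs = 226.75 + 0.25P.
At equilibrium Qd = Qs, so 666.8 - 0.4P = 226.75 + 0.25P; collecting terms, 440.05 = 0.65P and P* = 677.
From the demand curve, Q* = 666.8 - 0.4(677) = 396.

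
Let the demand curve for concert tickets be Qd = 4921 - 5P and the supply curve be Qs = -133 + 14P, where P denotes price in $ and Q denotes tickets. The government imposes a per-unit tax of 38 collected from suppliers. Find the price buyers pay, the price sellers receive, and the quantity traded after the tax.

With a tax of 38 on suppliers, they supply based on the net price P_s = P_b - 38, so Qs = -665 + 14P_b.
Market clearing requires 4921 - 5P_b = -665 + 14P_b; hence 5586 = 19P_b and P_b = 294.
Then P_s = 294 - 38 = 256 and Q = 4921 - 5(294) = 3451.

P_b = 294, P_s = 256, Q = 3451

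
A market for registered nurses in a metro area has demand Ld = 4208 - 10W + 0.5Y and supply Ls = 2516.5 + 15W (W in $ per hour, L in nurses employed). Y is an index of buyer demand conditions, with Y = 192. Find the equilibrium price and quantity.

W* = 71.5, L* = 3589

With Y = 192, demand is Ld = 4304 - 10W.
At equilibrium Ld = Ls, so 4304 - 10W = 2516.5 + 15W; collecting terms, 1787.5 = 25W and W* = 71.5.
Substitute back: L* = 4304 - 10(71.5) = 3589.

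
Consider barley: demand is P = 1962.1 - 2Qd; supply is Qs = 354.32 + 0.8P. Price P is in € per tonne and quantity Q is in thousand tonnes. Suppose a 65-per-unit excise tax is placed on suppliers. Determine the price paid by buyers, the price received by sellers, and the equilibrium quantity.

Solving each curve for Q: Qd = 981.05 - 0.5P.
The tax drives a wedge P_b - P_s = 65. Substituting P_s = P_b - 65 into supply: Qs = 302.32 + 0.8P_b.
Set Qd = Qs: 981.05 - 0.5P_b = 302.32 + 0.8P_b, so 678.73 = 1.3P_b and P_b = 522.1.
Then P_s = 522.1 - 65 = 457.1 and Q = 981.05 - 0.5(522.1) = 720.

P_b = 522.1, P_s = 457.1, Q = 720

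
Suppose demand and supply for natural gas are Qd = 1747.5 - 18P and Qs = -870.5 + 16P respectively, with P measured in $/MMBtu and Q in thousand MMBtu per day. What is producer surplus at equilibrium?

Set Qd = Qs: 1747.5 - 18P = -870.5 + 16P, so 2618 = 34P and P* = 77.
Plugging P* into demand: Q* = 1747.5 - 18(77) = 361.5.
Supply choke price (Qs = 0): P = 54.40625. Producer surplus = ½ × (77 - 54.40625) × 361.5 = 4083.8203125.

Producer surplus = 4083.8203125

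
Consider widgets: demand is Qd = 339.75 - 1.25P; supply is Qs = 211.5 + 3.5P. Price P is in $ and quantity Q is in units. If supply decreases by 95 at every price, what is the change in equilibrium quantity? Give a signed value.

ΔQ = -25

Equating demand and supply, 339.75 - 1.25P = 211.5 + 3.5P gives 4.75P = 128.25, so P* = 27.
Then Q* = 339.75 - 1.25(27) = 306.
After the shift, supply is Qs = 116.5 + 3.5P.
Re-solving, 4.75P = 223.25 gives P = 47 and Q = 281.
ΔQ = 281 - 306 = -25.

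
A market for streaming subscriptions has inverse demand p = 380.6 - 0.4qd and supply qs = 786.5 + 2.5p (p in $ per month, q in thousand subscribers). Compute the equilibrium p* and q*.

p* = 33, q* = 869

In direct form, qd = 951.5 - 2.5p.
Equating demand and supply, 951.5 - 2.5p = 786.5 + 2.5p gives 5p = 165, so p* = 33.
From the demand curve, q* = 951.5 - 2.5(33) = 869.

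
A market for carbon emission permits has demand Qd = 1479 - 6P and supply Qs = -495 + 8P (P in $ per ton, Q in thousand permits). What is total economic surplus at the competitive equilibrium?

Total surplus = 58433.8125

Set Qd = Qs: 1479 - 6P = -495 + 8P, so 1974 = 14P and P* = 141.
Plugging P* into demand: Q* = 1479 - 6(141) = 633.
Demand choke price = 246.5; supply choke price = 61.875. CS = ½(246.5 - 141)(633) = 33390.75; PS = ½(141 - 61.875)(633) = 25043.0625. Total surplus = 58433.8125.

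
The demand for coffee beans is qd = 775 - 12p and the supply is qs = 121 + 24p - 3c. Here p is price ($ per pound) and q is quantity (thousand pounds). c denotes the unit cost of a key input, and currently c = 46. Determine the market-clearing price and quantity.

p* = 22, q* = 511

With c = 46, supply is qs = -17 + 24p.
Equating demand and supply, 775 - 12p = -17 + 24p gives 36p = 792, so p* = 22.
Substitute back: q* = 775 - 12(22) = 511.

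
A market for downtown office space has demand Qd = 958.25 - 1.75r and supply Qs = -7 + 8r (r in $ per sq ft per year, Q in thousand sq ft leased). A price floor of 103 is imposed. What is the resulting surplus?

At r = 103: Qd = 778 and Qs = 817.
Surplus = Qs - Qd = 817 - 778 = 39.

Surplus = 39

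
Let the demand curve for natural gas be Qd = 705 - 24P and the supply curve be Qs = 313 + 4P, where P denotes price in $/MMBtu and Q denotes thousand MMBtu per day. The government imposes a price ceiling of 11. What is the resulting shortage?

Shortage = 84

With P fixed at 11, quantity demanded is 441 and quantity supplied is 357.
Shortage = Qd - Qs = 441 - 357 = 84.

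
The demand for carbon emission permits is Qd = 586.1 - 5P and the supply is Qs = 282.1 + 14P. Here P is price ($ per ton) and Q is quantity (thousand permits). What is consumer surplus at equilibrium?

Equating demand and supply, 586.1 - 5P = 282.1 + 14P gives 19P = 304, so P* = 16.
Substitute back: Q* = 586.1 - 5(16) = 506.1.
Demand choke price (Qd = 0): P = 586.1/5 = 117.22. Consumer surplus = ½ × (117.22 - 16) × 506.1 = 25613.721.

Consumer surplus = 25613.721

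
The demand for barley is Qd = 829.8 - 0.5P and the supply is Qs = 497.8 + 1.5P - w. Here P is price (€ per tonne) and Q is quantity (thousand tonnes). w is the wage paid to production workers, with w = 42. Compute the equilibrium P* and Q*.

P* = 187, Q* = 736.3

With w = 42, supply is Qs = 455.8 + 1.5P.
The market clears where 829.8 - 0.5P = 455.8 + 1.5P. Rearranging, 2P = 374, hence P* = 187.
From the demand curve, Q* = 829.8 - 0.5(187) = 736.3.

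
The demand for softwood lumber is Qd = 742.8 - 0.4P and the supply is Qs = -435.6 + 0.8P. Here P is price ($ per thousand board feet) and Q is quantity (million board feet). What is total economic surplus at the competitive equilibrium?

At equilibrium Qd = Qs, so 742.8 - 0.4P = -435.6 + 0.8P; collecting terms, 1178.4 = 1.2P and P* = 982.
Plugging P* into demand: Q* = 742.8 - 0.4(982) = 350.
Demand choke price = 1857; supply choke price = 544.5. CS = ½(1857 - 982)(350) = 153125; PS = ½(982 - 544.5)(350) = 76562.5. Total surplus = 229687.5.

Total surplus = 229687.5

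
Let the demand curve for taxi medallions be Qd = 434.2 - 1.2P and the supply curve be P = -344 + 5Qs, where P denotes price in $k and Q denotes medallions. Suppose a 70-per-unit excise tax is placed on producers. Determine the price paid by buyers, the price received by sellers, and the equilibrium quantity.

In direct form, Qs = 68.8 + 0.2P.
Producers keep P_s = P_b - 70 per unit, so supply in terms of the buyer price is Qs = 54.8 + 0.2P_b.
Market clearing requires 434.2 - 1.2P_b = 54.8 + 0.2P_b; hence 379.4 = 1.4P_b and P_b = 271.
Then P_s = 271 - 70 = 201 and Q = 434.2 - 1.2(271) = 109.

P_b = 271, P_s = 201, Q = 109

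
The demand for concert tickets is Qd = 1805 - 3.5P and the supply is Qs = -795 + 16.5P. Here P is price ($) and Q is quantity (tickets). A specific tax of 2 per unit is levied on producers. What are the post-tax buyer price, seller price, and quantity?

Producers keep P_s = P_b - 2 per unit, so supply in terms of the buyer price is Qs = -828 + 16.5P_b.
Market clearing requires 1805 - 3.5P_b = -828 + 16.5P_b; hence 2633 = 20P_b and P_b = 131.65.
Then P_s = 131.65 - 2 = 129.65 and Q = 1805 - 3.5(131.65) = 1344.225.

P_b = 131.65, P_s = 129.65, Q = 1344.225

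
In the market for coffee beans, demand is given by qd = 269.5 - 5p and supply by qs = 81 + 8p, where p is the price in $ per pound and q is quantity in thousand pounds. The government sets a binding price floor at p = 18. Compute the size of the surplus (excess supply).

Surplus = 45.5

With p fixed at 18, quantity demanded is 179.5 and quantity supplied is 225.
Surplus = qs - qd = 225 - 179.5 = 45.5.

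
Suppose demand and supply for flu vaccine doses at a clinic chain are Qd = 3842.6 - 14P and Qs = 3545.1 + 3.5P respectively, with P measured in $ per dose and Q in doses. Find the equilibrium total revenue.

Set Qd = Qs: 3842.6 - 14P = 3545.1 + 3.5P, so 297.5 = 17.5P and P* = 17.
Then Q* = 3842.6 - 14(17) = 3604.6.
Total revenue = P* × Q* = 17 × 3604.6 = 61278.2.

Total revenue = 61278.2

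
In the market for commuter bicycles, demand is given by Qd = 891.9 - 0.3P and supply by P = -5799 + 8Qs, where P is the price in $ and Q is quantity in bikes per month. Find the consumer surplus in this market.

In direct form, Qs = 724.875 + 0.125P.
Equating demand and supply, 891.9 - 0.3P = 724.875 + 0.125P gives 0.425P = 167.025, so P* = 393.
Plugging P* into demand: Q* = 891.9 - 0.3(393) = 774.
Demand choke price (Qd = 0): P = 891.9/0.3 = 2973. Consumer surplus = ½ × (2973 - 393) × 774 = 998460.

Consumer surplus = 998460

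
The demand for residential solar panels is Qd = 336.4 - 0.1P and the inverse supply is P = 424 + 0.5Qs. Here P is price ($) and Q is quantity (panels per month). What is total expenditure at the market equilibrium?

Rewriting in direct form: Qs = -848 + 2P.
The market clears where 336.4 - 0.1P = -848 + 2P. Rearranging, 2.1P = 1184.4, hence P* = 564.
Substitute back: Q* = 336.4 - 0.1(564) = 280.
Total expenditure = P* × Q* = 564 × 280 = 157920.

Total expenditure = 157920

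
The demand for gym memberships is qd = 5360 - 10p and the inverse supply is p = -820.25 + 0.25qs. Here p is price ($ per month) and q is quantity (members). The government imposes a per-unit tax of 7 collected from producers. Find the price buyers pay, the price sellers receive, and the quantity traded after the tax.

In direct form, qs = 3281 + 4p.
Producers keep p_s = p_b - 7 per unit, so supply in terms of the buyer price is qs = 3253 + 4p_b.
Set qd = qs: 5360 - 10p_b = 3253 + 4p_b, so 2107 = 14p_b and p_b = 150.5.
Then p_s = 150.5 - 7 = 143.5 and q = 5360 - 10(150.5) = 3855.

p_b = 150.5, p_s = 143.5, q = 3855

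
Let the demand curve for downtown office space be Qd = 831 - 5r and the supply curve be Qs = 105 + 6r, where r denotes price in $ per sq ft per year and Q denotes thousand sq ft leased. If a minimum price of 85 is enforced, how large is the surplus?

Surplus = 209

At r = 85: Qd = 406 and Qs = 615.
Surplus = Qs - Qd = 615 - 406 = 209.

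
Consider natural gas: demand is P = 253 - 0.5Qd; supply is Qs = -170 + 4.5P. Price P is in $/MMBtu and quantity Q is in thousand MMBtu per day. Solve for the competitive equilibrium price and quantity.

Inverting to quantity form: Qd = 506 - 2P.
Equating demand and supply, 506 - 2P = -170 + 4.5P gives 6.5P = 676, so P* = 104.
From the demand curve, Q* = 506 - 2(104) = 298.

P* = 104, Q* = 298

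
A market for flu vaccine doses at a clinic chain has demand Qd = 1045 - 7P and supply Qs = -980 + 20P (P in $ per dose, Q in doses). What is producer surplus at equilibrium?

Producer surplus = 6760

Equating demand and supply, 1045 - 7P = -980 + 20P gives 27P = 2025, so P* = 75.
Then Q* = 1045 - 7(75) = 520.
Supply choke price (Qs = 0): P = 49. Producer surplus = ½ × (75 - 49) × 520 = 6760.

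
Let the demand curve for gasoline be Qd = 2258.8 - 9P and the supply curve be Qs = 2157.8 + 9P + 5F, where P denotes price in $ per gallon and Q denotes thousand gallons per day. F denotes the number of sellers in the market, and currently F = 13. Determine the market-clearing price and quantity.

With F = 13, supply is Qs = 2222.8 + 9P.
Set Qd = Qs: 2258.8 - 9P = 2222.8 + 9P, so 36 = 18P and P* = 2.
Then Q* = 2258.8 - 9(2) = 2240.8.

P* = 2, Q* = 2240.8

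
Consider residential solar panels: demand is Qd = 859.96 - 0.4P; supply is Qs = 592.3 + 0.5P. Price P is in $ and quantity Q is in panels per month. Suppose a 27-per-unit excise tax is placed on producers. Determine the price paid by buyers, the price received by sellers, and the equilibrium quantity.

P_b = 312.4, P_s = 285.4, Q = 735

With a tax of 27 on producers, they supply based on the net price P_s = P_b - 27, so Qs = 578.8 + 0.5P_b.
Set Qd = Qs: 859.96 - 0.4P_b = 578.8 + 0.5P_b, so 281.16 = 0.9P_b and P_b = 312.4.
Then P_s = 312.4 - 27 = 285.4 and Q = 859.96 - 0.4(312.4) = 735.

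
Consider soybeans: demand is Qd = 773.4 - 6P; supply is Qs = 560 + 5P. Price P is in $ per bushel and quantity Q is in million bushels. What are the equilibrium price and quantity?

The market clears where 773.4 - 6P = 560 + 5P. Rearranging, 11P = 213.4, hence P* = 19.4.
From the demand curve, Q* = 773.4 - 6(19.4) = 657.

P* = 19.4, Q* = 657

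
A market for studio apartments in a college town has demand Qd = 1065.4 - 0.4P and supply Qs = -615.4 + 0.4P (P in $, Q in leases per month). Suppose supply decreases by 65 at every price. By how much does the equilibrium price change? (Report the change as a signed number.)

ΔP = 81.25

At equilibrium Qd = Qs, so 1065.4 - 0.4P = -615.4 + 0.4P; collecting terms, 1680.8 = 0.8P and P* = 2101.
Substitute back: Q* = 1065.4 - 0.4(2101) = 225.
After the shift, supply is Qs = -680.4 + 0.4P.
The new intersection has 1745.8 = 0.8P, i.e. P = 2182.25, Q = 192.5.
ΔP = 2182.25 - 2101 = 81.25.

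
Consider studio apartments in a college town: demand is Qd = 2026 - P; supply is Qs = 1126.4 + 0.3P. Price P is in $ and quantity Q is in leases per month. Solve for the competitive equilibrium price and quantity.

P* = 692, Q* = 1334

The market clears where 2026 - P = 1126.4 + 0.3P. Rearranging, 1.3P = 899.6, hence P* = 692.
Plugging P* into demand: Q* = 2026 - 692 = 1334.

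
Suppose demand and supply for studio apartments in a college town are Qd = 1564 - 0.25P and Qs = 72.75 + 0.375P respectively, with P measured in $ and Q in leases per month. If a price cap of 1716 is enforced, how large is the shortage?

Shortage = 418.75

At P = 1716: Qd = 1135 and Qs = 716.25.
Shortage = Qd - Qs = 1135 - 716.25 = 418.75.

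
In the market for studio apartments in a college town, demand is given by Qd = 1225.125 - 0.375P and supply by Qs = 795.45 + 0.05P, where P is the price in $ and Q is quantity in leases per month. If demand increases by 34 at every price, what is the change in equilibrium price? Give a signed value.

The market clears where 1225.125 - 0.375P = 795.45 + 0.05P. Rearranging, 0.425P = 429.675, hence P* = 1011.
From the demand curve, Q* = 1225.125 - 0.375(1011) = 846.
After the shift, demand is Qd = 1259.125 - 0.375P.
Re-solving, 0.425P = 463.675 gives P = 1091 and Q = 850.
ΔP = 1091 - 1011 = 80.

ΔP = 80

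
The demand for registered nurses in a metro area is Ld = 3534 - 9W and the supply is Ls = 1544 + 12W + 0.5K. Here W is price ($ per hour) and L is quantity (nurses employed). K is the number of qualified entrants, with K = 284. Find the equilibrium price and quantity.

With K = 284, supply is Ls = 1686 + 12W.
Set Ld = Ls: 3534 - 9W = 1686 + 12W, so 1848 = 21W and W* = 88.
Substitute back: L* = 3534 - 9(88) = 2742.

W* = 88, L* = 2742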